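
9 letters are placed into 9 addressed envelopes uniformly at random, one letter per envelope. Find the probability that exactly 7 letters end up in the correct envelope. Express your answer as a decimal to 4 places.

Choose which 7 of the 9 are fixed: C(9,7) = 36 ways.
The remaining 2 must have no fixed point: D(2) = 1.
P = 36·1/362880 = 1/10080 ≈ 0.0001.

0.0001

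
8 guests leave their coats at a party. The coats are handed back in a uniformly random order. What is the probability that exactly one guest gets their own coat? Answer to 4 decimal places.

Choose which one is fixed: C(8,1) = 8 ways.
The remaining 7 must have no fixed point: D(7) = 1854.
P = 8·1854/40320 = 103/280 ≈ 0.3679.

0.3679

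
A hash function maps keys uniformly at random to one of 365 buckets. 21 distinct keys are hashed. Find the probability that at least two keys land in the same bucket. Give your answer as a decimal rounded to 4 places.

It's easier to compute the probability that all 21 are distinct.
P(all distinct) = 365/365 · 364/365 · ··· · 345/365 ≈ 0.5563.
So the probability of at least one match is 1 − 0.5563 = 0.4437.

0.4437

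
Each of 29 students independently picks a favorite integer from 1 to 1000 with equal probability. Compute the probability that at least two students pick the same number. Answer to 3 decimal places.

It's easier to compute the probability that all 29 are distinct.
P(all distinct) = 1000/1000 · 999/1000 · ··· · 972/1000 ≈ 0.664.
So the probability of at least one match is 1 − 0.664 = 0.336.

0.336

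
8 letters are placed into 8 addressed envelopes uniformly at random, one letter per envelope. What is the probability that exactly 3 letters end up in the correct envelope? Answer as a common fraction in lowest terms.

11/180

Choose which 3 of the 8 are fixed: C(8,3) = 56 ways.
The remaining 5 must have no fixed point: D(5) = 44.
P = 56·44/40320 = 11/180.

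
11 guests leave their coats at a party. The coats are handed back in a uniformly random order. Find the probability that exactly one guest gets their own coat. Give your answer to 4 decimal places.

Choose which one is fixed: C(11,1) = 11 ways.
The remaining 10 must have no fixed point: D(10) = 1334961.
P = 11·1334961/39916800 = 16481/44800 ≈ 0.3679.

0.3679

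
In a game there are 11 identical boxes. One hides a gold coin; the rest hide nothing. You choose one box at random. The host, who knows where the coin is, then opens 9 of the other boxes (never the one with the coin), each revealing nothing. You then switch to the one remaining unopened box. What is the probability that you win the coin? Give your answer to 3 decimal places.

0.909

Your original box holds the coin with probability 1/11, so the other 10 collectively hold it with probability 10/11.
The host can always find 9 empty boxes to open, so the reveals don't change that 10/11; it is now spread over the 1 remaining unopened box.
P(win by switching) = (10/11) · (1/1) = 10/11 ≈ 0.909.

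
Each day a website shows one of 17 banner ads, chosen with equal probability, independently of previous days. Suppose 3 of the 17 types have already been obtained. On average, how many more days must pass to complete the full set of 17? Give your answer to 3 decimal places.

55.277

Starting from 3 distinct types, each trial gives a new one with probability (17−i)/17 when i types are held, so the wait for the next new type is 17/(17−i).
E = 17/14 + 17/13 + 17/12 + 17/11 + 17/10 + 17/9 + 17/8 + 17/7 + 17/6 + 17/5 + 17/4 + 17/3 + 17/2 + 17/1 = 19919461/360360 ≈ 55.277.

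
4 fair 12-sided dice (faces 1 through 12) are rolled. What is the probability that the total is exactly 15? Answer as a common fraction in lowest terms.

There are 12^4 = 20736 equally likely outcomes.
The number of ordered 4-tuples from {1,…,12} summing to 15 is 364.
P(sum = 15) = 364/20736 = 91/5184.

91/5184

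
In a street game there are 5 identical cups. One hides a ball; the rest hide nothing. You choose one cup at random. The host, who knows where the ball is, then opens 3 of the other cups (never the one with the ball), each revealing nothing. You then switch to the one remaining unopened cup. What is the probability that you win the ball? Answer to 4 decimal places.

Your original cup holds the ball with probability 1/5, so the other 4 collectively hold it with probability 4/5.
The host can always find 3 empty cups to open, so the reveals don't change that 4/5; it is now spread over the 1 remaining unopened cup.
P(win by switching) = (4/5) · (1/1) = 4/5 ≈ 0.8000.

0.8000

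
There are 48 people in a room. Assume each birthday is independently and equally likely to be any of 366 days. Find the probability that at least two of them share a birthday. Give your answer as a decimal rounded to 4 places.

0.9602

It's easier to compute the probability that all 48 are distinct.
P(all distinct) = 366/366 · 365/366 · ··· · 319/366 ≈ 0.0398.
So the probability of at least one match is 1 − 0.0398 = 0.9602.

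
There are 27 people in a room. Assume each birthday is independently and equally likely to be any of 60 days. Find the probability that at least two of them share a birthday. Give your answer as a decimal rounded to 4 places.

It's easier to compute the probability that all 27 are distinct.
P(all distinct) = 60/60 · 59/60 · ··· · 34/60 ≈ 0.0009.
So the probability of at least one match is 1 − 0.0009 = 0.9991.

0.9991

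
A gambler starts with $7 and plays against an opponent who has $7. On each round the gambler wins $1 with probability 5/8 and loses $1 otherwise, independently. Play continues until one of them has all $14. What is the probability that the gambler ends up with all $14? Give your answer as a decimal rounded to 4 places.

Let r = q/p = (3/8)/(5/8) = 3/5. The recurrence P(i) = p·P(i+1) + q·P(i−1) with P(0)=0, P(14)=1 gives P(i) = (1 − r^i)/(1 − r^14).
P(7) = (1 − (3/5)^7) / (1 − (3/5)^14) = 78125/80312 ≈ 0.9728.

0.9728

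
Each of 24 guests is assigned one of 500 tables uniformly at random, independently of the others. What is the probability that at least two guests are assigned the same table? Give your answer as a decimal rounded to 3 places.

It's easier to compute the probability that all 24 are distinct.
P(all distinct) = 500/500 · 499/500 · ··· · 477/500 ≈ 0.571.
So the probability of at least one match is 1 − 0.571 = 0.429.

0.429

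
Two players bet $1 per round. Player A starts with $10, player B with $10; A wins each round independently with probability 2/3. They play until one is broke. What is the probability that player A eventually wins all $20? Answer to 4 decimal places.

Let r = q/p = (1/3)/(2/3) = 1/2. The recurrence P(i) = p·P(i+1) + q·P(i−1) with P(0)=0, P(20)=1 gives P(i) = (1 − r^i)/(1 − r^20).
P(10) = (1 − (1/2)^10) / (1 − (1/2)^20) = 1024/1025 ≈ 0.9990.

0.9990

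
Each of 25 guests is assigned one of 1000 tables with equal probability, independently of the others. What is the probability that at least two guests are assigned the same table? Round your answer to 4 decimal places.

0.2610

It's easier to compute the probability that all 25 are distinct.
P(all distinct) = 1000/1000 · 999/1000 · ··· · 976/1000 ≈ 0.7390.
So the probability of at least one match is 1 − 0.7390 = 0.2610.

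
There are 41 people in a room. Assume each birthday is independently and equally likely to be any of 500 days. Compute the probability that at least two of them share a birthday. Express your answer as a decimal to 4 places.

It's easier to compute the probability that all 41 are distinct.
P(all distinct) = 500/500 · 499/500 · ··· · 460/500 ≈ 0.1852.
So the probability of at least one match is 1 − 0.1852 = 0.8148.

0.8148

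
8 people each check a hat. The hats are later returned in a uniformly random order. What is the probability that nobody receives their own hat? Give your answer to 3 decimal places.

0.368

This is the derangement probability: permutations of 8 with no fixed point.
D(8) = 8! · (1 − 1/1! + 1/2! − ··· + (−1)^8/8!) = 14833.
P = 14833/40320 = 2119/5760 ≈ 0.368.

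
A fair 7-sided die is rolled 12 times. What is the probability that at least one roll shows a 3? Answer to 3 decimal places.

0.843

P(no roll shows a 3) = (6/7)^12 ≈ 0.157.
P(at least one) = 1 − 0.157 = 0.843.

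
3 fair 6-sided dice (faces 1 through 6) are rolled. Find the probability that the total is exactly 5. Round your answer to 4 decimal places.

There are 6^3 = 216 equally likely outcomes.
The number of ordered 3-tuples from {1,…,6} summing to 5 is 6.
P(sum = 5) = 6/216 = 1/36 ≈ 0.0278.

0.0278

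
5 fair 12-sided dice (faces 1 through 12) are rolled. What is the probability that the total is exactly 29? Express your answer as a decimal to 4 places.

0.0458

There are 12^5 = 248832 equally likely outcomes.
The number of ordered 5-tuples from {1,…,12} summing to 29 is 11385.
P(sum = 29) = 11385/248832 = 1265/27648 ≈ 0.0458.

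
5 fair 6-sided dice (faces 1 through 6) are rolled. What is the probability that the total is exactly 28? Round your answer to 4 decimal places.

0.0019

There are 6^5 = 7776 equally likely outcomes.
The number of ordered 5-tuples from {1,…,6} summing to 28 is 15.
P(sum = 28) = 15/7776 = 5/2592 ≈ 0.0019.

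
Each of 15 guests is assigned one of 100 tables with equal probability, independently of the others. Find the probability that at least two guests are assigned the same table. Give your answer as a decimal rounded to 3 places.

It's easier to compute the probability that all 15 are distinct.
P(all distinct) = 100/100 · 99/100 · ··· · 86/100 ≈ 0.331.
So the probability of at least one match is 1 − 0.331 = 0.669.

0.669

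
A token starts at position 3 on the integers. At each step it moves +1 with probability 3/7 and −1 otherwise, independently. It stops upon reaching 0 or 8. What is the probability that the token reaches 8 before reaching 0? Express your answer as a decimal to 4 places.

0.1525

Let r = q/p = (4/7)/(3/7) = 4/3. The recurrence P(i) = p·P(i+1) + q·P(i−1) with P(0)=0, P(8)=1 gives P(i) = (1 − r^i)/(1 − r^8).
P(3) = (1 − (4/3)^3) / (1 − (4/3)^8) = 8991/58975 ≈ 0.1525.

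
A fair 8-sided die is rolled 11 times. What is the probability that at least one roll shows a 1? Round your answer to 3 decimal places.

P(no roll shows a 1) = (7/8)^11 ≈ 0.230.
P(at least one) = 1 − 0.230 = 0.770.

0.770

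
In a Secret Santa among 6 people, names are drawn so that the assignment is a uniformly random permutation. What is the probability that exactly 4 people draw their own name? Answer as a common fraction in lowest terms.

Choose which 4 of the 6 are fixed: C(6,4) = 15 ways.
The remaining 2 must have no fixed point: D(2) = 1.
P = 15·1/720 = 1/48.

1/48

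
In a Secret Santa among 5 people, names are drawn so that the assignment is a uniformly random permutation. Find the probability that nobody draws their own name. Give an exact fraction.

This is the derangement probability: permutations of 5 with no fixed point.
D(5) = 5! · (1 − 1/1! + 1/2! − ··· + (−1)^5/5!) = 44.
P = 44/120 = 11/30.

11/30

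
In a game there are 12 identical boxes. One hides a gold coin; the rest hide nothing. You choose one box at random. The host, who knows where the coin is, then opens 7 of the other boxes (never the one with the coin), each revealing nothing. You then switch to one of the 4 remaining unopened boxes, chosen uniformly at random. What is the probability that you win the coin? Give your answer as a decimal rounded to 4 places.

0.2292

Your original box holds the coin with probability 1/12, so the other 11 collectively hold it with probability 11/12.
The host can always find 7 empty boxes to open, so the reveals don't change that 11/12; it is now spread over the 4 remaining unopened boxes.
P(win by switching) = (11/12) · (1/4) = 11/48 ≈ 0.2292.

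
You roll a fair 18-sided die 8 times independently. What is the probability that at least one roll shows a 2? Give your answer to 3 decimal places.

P(no roll shows a 2) = (17/18)^8 ≈ 0.633.
P(at least one) = 1 − 0.633 = 0.367.

0.367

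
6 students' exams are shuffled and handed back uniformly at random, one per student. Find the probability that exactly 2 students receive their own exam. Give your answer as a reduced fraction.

Choose which 2 of the 6 are fixed: C(6,2) = 15 ways.
The remaining 4 must have no fixed point: D(4) = 9.
P = 15·9/720 = 3/16.

3/16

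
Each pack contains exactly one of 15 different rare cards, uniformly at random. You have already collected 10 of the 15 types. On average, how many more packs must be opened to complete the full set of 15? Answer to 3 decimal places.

34.250

Starting from 10 distinct types, each trial gives a new one with probability (15−i)/15 when i types are held, so the wait for the next new type is 15/(15−i).
E = 15/5 + 15/4 + 15/3 + 15/2 + 15/1 = 137/4 ≈ 34.250.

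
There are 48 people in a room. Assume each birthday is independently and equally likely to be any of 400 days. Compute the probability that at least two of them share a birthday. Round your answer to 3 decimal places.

It's easier to compute the probability that all 48 are distinct.
P(all distinct) = 400/400 · 399/400 · ··· · 353/400 ≈ 0.053.
So the probability of at least one match is 1 − 0.053 = 0.947.

0.947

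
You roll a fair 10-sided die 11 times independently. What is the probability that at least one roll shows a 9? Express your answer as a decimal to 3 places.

P(no roll shows a 9) = (9/10)^11 ≈ 0.314.
P(at least one) = 1 − 0.314 = 0.686.

0.686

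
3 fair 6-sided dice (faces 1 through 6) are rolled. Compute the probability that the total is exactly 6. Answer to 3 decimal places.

0.046

There are 6^3 = 216 equally likely outcomes.
The number of ordered 3-tuples from {1,…,6} summing to 6 is 10.
P(sum = 6) = 10/216 = 5/108 ≈ 0.046.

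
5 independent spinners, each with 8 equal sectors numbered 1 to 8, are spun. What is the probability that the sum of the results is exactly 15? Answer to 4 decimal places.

0.0283

There are 8^5 = 32768 equally likely outcomes.
The number of ordered 5-tuples from {1,…,8} summing to 15 is 926.
P(sum = 15) = 926/32768 = 463/16384 ≈ 0.0283.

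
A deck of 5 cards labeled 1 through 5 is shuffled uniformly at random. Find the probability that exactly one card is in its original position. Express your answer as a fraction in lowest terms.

3/8

Choose which one is fixed: C(5,1) = 5 ways.
The remaining 4 must have no fixed point: D(4) = 9.
P = 5·9/120 = 3/8.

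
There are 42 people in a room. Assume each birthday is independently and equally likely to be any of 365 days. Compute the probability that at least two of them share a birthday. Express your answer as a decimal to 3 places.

It's easier to compute the probability that all 42 are distinct.
P(all distinct) = 365/365 · 364/365 · ··· · 324/365 ≈ 0.086.
So the probability of at least one match is 1 − 0.086 = 0.914.

0.914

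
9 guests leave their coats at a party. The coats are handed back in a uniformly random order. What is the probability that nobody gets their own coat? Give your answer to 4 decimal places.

This is the derangement probability: permutations of 9 with no fixed point.
D(9) = 9! · (1 − 1/1! + 1/2! − ··· + (−1)^9/9!) = 133496.
P = 133496/362880 = 16687/45360 ≈ 0.3679.

0.3679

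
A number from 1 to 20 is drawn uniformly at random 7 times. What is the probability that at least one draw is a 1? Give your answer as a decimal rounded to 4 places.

0.3017

P(no draw is a 1) = (19/20)^7 ≈ 0.6983.
P(at least one) = 1 − 0.6983 = 0.3017.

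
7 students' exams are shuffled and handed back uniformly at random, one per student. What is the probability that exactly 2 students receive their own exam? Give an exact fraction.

11/60

Choose which 2 of the 7 are fixed: C(7,2) = 21 ways.
The remaining 5 must have no fixed point: D(5) = 44.
P = 21·44/5040 = 11/60.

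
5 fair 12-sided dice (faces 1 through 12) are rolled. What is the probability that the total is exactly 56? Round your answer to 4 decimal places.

0.0003

There are 12^5 = 248832 equally likely outcomes.
The number of ordered 5-tuples from {1,…,12} summing to 56 is 70.
P(sum = 56) = 70/248832 = 35/124416 ≈ 0.0003.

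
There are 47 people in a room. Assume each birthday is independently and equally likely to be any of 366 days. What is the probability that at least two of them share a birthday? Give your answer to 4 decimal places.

0.9544

It's easier to compute the probability that all 47 are distinct.
P(all distinct) = 366/366 · 365/366 · ··· · 320/366 ≈ 0.0456.
So the probability of at least one match is 1 − 0.0456 = 0.9544.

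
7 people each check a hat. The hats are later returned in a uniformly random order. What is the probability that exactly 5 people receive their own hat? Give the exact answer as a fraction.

1/240

Choose which 5 of the 7 are fixed: C(7,5) = 21 ways.
The remaining 2 must have no fixed point: D(2) = 1.
P = 21·1/5040 = 1/240.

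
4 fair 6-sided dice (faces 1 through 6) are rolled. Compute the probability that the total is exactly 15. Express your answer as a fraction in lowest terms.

35/324

There are 6^4 = 1296 equally likely outcomes.
The number of ordered 4-tuples from {1,…,6} summing to 15 is 140.
P(sum = 15) = 140/1296 = 35/324.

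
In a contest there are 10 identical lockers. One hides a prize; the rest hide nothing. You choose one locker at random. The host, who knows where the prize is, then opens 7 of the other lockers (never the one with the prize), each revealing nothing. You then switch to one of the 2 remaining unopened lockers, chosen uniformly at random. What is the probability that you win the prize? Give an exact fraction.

9/20

Your original locker holds the prize with probability 1/10, so the other 9 collectively hold it with probability 9/10.
The host can always find 7 empty lockers to open, so the reveals don't change that 9/10; it is now spread over the 2 remaining unopened lockers.
P(win by switching) = (9/10) · (1/2) = 9/20.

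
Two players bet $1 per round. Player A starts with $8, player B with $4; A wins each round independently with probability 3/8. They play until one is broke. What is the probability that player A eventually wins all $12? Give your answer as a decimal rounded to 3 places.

0.128

Let r = q/p = (5/8)/(3/8) = 5/3. The recurrence P(i) = p·P(i+1) + q·P(i−1) with P(0)=0, P(12)=1 gives P(i) = (1 − r^i)/(1 − r^12).
P(8) = (1 − (5/3)^8) / (1 − (5/3)^12) = 57186/447811 ≈ 0.128.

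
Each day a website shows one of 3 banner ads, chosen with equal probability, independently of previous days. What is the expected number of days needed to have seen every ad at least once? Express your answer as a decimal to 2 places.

After i distinct types are collected, each trial gives a new one with probability (3−i)/3, so the expected wait for the next new type is 3/(3−i).
E = 3/3 + 3/2 + 3/1 = 11/2 ≈ 5.50.

5.50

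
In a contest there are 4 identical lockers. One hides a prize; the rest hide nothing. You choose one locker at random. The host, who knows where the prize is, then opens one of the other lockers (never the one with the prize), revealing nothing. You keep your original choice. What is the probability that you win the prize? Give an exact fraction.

The host can always open an empty locker regardless of your choice, so this gives no information about your original locker.
P(win by staying) = 1/4.

1/4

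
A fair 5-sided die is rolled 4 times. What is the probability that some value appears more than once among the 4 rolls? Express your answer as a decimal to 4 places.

P(all 4 different) = 5/5 · 4/5 · ··· · 2/5 ≈ 0.1920.
P(at least two equal) = 1 − 0.1920 = 0.8080.

0.8080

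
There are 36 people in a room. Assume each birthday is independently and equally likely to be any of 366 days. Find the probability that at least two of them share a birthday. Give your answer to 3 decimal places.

It's easier to compute the probability that all 36 are distinct.
P(all distinct) = 366/366 · 365/366 · ··· · 331/366 ≈ 0.169.
So the probability of at least one match is 1 − 0.169 = 0.831.

0.831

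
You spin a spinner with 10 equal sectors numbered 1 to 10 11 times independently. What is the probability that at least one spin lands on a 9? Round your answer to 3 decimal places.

0.686

P(no spin lands on a 9) = (9/10)^11 ≈ 0.314.
P(at least one) = 1 − 0.314 = 0.686.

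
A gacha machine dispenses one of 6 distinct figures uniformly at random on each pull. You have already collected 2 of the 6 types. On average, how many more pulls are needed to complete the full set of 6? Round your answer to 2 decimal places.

12.50

Starting from 2 distinct types, each trial gives a new one with probability (6−i)/6 when i types are held, so the wait for the next new type is 6/(6−i).
E = 6/4 + 6/3 + 6/2 + 6/1 = 25/2 ≈ 12.50.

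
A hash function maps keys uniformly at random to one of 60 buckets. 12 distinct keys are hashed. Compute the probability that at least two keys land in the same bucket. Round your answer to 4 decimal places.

It's easier to compute the probability that all 12 are distinct.
P(all distinct) = 60/60 · 59/60 · ··· · 49/60 ≈ 0.3079.
So the probability of at least one match is 1 − 0.3079 = 0.6921.

0.6921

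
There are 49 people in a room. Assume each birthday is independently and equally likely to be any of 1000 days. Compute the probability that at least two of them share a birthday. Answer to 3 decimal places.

0.697

It's easier to compute the probability that all 49 are distinct.
P(all distinct) = 1000/1000 · 999/1000 · ··· · 952/1000 ≈ 0.303.
So the probability of at least one match is 1 − 0.303 = 0.697.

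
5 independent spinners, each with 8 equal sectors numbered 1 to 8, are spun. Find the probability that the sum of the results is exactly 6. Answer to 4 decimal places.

There are 8^5 = 32768 equally likely outcomes.
The number of ordered 5-tuples from {1,…,8} summing to 6 is 5.
P(sum = 6) = 5/32768 ≈ 0.0002.

0.0002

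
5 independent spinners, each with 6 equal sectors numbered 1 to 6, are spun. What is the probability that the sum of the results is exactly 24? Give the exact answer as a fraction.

There are 6^5 = 7776 equally likely outcomes.
The number of ordered 5-tuples from {1,…,6} summing to 24 is 205.
P(sum = 24) = 205/7776.

205/7776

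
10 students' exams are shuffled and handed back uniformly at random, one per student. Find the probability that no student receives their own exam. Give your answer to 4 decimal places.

This is the derangement probability: permutations of 10 with no fixed point.
D(10) = 10! · (1 − 1/1! + 1/2! − ··· + (−1)^10/10!) = 1334961.
P = 1334961/3628800 = 16481/44800 ≈ 0.3679.

0.3679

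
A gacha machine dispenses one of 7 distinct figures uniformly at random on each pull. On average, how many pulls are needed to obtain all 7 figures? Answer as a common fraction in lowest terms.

363/20

After i distinct types are collected, each trial gives a new one with probability (7−i)/7, so the expected wait for the next new type is 7/(7−i).
E = 7/7 + 7/6 + 7/5 + 7/4 + 7/3 + 7/2 + 7/1 = 363/20.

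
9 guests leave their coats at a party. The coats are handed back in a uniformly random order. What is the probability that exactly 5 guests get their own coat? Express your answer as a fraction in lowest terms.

Choose which 5 of the 9 are fixed: C(9,5) = 126 ways.
The remaining 4 must have no fixed point: D(4) = 9.
P = 126·9/362880 = 1/320.

1/320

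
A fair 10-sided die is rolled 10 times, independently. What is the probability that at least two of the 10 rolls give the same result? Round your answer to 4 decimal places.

0.9996

P(all 10 different) = 10/10 · 9/10 · ··· · 1/10 ≈ 0.0004.
P(at least two equal) = 1 − 0.0004 = 0.9996.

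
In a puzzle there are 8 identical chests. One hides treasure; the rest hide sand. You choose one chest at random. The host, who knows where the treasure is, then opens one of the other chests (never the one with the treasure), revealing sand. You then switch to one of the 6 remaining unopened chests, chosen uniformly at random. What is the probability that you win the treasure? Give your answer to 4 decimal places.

0.1458

Your original chest holds the treasure with probability 1/8, so the other 7 collectively hold it with probability 7/8.
The host can always find an empty chest to open, so this doesn't change that 7/8; it is now spread over the 6 remaining unopened chests.
P(win by switching) = (7/8) · (1/6) = 7/48 ≈ 0.1458.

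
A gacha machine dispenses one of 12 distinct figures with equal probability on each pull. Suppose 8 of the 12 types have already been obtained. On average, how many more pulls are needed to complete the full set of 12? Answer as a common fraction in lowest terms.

25

Starting from 8 distinct types, each trial gives a new one with probability (12−i)/12 when i types are held, so the wait for the next new type is 12/(12−i).
E = 12/4 + 12/3 + 12/2 + 12/1 = 25.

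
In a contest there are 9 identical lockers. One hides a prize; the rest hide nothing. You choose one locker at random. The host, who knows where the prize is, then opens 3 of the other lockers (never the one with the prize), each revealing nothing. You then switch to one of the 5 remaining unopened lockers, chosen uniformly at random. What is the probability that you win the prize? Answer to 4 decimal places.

0.1778

Your original locker holds the prize with probability 1/9, so the other 8 collectively hold it with probability 8/9.
The host can always find 3 empty lockers to open, so the reveals don't change that 8/9; it is now spread over the 5 remaining unopened lockers.
P(win by switching) = (8/9) · (1/5) = 8/45 ≈ 0.1778.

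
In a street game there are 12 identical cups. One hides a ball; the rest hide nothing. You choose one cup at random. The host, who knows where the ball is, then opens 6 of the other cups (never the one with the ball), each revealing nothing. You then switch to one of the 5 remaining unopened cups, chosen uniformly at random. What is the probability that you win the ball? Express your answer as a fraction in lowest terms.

Your original cup holds the ball with probability 1/12, so the other 11 collectively hold it with probability 11/12.
The host can always find 6 empty cups to open, so the reveals don't change that 11/12; it is now spread over the 5 remaining unopened cups.
P(win by switching) = (11/12) · (1/5) = 11/60.

11/60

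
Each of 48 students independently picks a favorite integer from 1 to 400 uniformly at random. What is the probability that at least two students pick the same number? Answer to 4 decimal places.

0.9471

It's easier to compute the probability that all 48 are distinct.
P(all distinct) = 400/400 · 399/400 · ··· · 353/400 ≈ 0.0529.
So the probability of at least one match is 1 − 0.0529 = 0.9471.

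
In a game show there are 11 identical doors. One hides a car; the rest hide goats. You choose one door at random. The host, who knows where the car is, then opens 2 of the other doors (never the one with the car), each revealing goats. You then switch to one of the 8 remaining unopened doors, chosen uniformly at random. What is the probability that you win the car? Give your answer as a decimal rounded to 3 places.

Your original door holds the car with probability 1/11, so the other 10 collectively hold it with probability 10/11.
The host can always find 2 empty doors to open, so the reveals don't change that 10/11; it is now spread over the 8 remaining unopened doors.
P(win by switching) = (10/11) · (1/8) = 5/44 ≈ 0.114.

0.114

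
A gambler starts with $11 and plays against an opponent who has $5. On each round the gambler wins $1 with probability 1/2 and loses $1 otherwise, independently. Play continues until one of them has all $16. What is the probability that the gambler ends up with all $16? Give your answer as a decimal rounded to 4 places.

With a fair step, P(i) = ½P(i−1) + ½P(i+1) with P(0)=0, P(16)=1 has the linear solution P(i) = i/16.
P(11) = 11/16 ≈ 0.6875.

0.6875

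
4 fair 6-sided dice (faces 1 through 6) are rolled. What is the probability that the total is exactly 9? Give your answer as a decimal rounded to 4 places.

There are 6^4 = 1296 equally likely outcomes.
The number of ordered 4-tuples from {1,…,6} summing to 9 is 56.
P(sum = 9) = 56/1296 = 7/162 ≈ 0.0432.

0.0432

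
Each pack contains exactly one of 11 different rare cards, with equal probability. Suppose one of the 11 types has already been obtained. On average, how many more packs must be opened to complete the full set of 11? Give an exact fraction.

Starting from 1 distinct type, each trial gives a new one with probability (11−i)/11 when i types are held, so the wait for the next new type is 11/(11−i).
E = 11/10 + 11/9 + 11/8 + 11/7 + 11/6 + 11/5 + 11/4 + 11/3 + 11/2 + 11/1 = 81191/2520.

81191/2520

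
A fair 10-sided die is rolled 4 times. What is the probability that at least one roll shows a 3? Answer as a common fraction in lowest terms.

P(no roll shows a 3) = (9/10)^4 = 6561/10000.
P(at least one) = 1 − 6561/10000 = 3439/10000.

3439/10000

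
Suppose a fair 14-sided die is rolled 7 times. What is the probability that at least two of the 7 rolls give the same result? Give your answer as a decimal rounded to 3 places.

0.836

P(all 7 different) = 14/14 · 13/14 · ··· · 8/14 ≈ 0.164.
P(at least two equal) = 1 − 0.164 = 0.836.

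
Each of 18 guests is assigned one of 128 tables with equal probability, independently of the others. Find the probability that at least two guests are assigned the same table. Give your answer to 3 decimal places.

It's easier to compute the probability that all 18 are distinct.
P(all distinct) = 128/128 · 127/128 · ··· · 111/128 ≈ 0.285.
So the probability of at least one match is 1 − 0.285 = 0.715.

0.715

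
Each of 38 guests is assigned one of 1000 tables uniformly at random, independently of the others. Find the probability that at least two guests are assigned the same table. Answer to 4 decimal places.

0.5093

It's easier to compute the probability that all 38 are distinct.
P(all distinct) = 1000/1000 · 999/1000 · ··· · 963/1000 ≈ 0.4907.
So the probability of at least one match is 1 − 0.4907 = 0.5093.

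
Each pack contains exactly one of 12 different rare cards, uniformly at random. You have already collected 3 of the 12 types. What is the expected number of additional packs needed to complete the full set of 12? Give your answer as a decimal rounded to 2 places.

33.95

Starting from 3 distinct types, each trial gives a new one with probability (12−i)/12 when i types are held, so the wait for the next new type is 12/(12−i).
E = 12/9 + 12/8 + 12/7 + 12/6 + 12/5 + 12/4 + 12/3 + 12/2 + 12/1 = 7129/210 ≈ 33.95.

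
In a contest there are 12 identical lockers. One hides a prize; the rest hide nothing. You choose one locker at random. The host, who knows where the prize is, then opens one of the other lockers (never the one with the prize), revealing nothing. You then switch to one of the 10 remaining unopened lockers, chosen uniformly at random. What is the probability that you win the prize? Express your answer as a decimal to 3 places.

0.092

Your original locker holds the prize with probability 1/12, so the other 11 collectively hold it with probability 11/12.
The host can always find an empty locker to open, so this doesn't change that 11/12; it is now spread over the 10 remaining unopened lockers.
P(win by switching) = (11/12) · (1/10) = 11/120 ≈ 0.092.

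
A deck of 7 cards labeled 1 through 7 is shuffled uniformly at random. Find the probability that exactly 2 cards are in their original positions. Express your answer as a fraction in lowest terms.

11/60

Choose which 2 of the 7 are fixed: C(7,2) = 21 ways.
The remaining 5 must have no fixed point: D(5) = 44.
P = 21·44/5040 = 11/60.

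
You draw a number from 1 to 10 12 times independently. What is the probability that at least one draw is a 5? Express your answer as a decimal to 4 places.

0.7176

P(no draw is a 5) = (9/10)^12 ≈ 0.2824.
P(at least one) = 1 − 0.2824 = 0.7176.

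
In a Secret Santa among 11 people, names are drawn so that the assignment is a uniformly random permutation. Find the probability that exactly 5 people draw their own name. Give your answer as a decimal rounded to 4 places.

Choose which 5 of the 11 are fixed: C(11,5) = 462 ways.
The remaining 6 must have no fixed point: D(6) = 265.
P = 462·265/39916800 = 53/17280 ≈ 0.0031.

0.0031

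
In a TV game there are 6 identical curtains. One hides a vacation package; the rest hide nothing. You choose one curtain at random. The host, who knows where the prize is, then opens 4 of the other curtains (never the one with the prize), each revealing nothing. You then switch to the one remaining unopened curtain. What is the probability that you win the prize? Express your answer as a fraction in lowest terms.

Your original curtain holds the prize with probability 1/6, so the other 5 collectively hold it with probability 5/6.
The host can always find 4 empty curtains to open, so the reveals don't change that 5/6; it is now spread over the 1 remaining unopened curtain.
P(win by switching) = (5/6) · (1/1) = 5/6.

5/6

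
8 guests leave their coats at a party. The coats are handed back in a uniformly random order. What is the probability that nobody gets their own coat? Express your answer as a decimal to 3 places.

0.368

This is the derangement probability: permutations of 8 with no fixed point.
D(8) = 8! · (1 − 1/1! + 1/2! − ··· + (−1)^8/8!) = 14833.
P = 14833/40320 = 2119/5760 ≈ 0.368.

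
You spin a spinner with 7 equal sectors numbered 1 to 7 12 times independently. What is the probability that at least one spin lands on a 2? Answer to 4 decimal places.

0.8427

P(no spin lands on a 2) = (6/7)^12 ≈ 0.1573.
P(at least one) = 1 − 0.1573 = 0.8427.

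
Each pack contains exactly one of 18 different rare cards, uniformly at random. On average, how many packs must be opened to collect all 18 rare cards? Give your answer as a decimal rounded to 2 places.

After i distinct types are collected, each trial gives a new one with probability (18−i)/18, so the expected wait for the next new type is 18/(18−i).
E = 18/18 + 18/17 + 18/16 + 18/15 + 18/14 + 18/13 + 18/12 + 18/11 + 18/10 + 18/9 + 18/8 + 18/7 + 18/6 + 18/5 + 18/4 + 18/3 + 18/2 + 18/1 = 42822903/680680 ≈ 62.91.

62.91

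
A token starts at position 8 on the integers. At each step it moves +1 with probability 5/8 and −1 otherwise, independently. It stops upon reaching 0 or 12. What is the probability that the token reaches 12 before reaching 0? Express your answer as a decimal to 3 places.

0.985

Let r = q/p = (3/8)/(5/8) = 3/5. The recurrence P(i) = p·P(i+1) + q·P(i−1) with P(0)=0, P(12)=1 gives P(i) = (1 − r^i)/(1 − r^12).
P(8) = (1 − (3/5)^8) / (1 − (3/5)^12) = 441250/447811 ≈ 0.985.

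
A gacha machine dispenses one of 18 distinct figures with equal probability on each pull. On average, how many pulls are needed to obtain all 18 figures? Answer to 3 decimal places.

62.912

After i distinct types are collected, each trial gives a new one with probability (18−i)/18, so the expected wait for the next new type is 18/(18−i).
E = 18/18 + 18/17 + 18/16 + 18/15 + 18/14 + 18/13 + 18/12 + 18/11 + 18/10 + 18/9 + 18/8 + 18/7 + 18/6 + 18/5 + 18/4 + 18/3 + 18/2 + 18/1 = 42822903/680680 ≈ 62.912.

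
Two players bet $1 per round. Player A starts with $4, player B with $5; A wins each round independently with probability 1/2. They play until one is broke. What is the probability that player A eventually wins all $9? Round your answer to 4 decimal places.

0.4444

With a fair step, P(i) = ½P(i−1) + ½P(i+1) with P(0)=0, P(9)=1 has the linear solution P(i) = i/9.
P(4) = 4/9 ≈ 0.4444.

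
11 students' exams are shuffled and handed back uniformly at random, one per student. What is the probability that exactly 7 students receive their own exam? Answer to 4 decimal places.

0.0001

Choose which 7 of the 11 are fixed: C(11,7) = 330 ways.
The remaining 4 must have no fixed point: D(4) = 9.
P = 330·9/39916800 = 1/13440 ≈ 0.0001.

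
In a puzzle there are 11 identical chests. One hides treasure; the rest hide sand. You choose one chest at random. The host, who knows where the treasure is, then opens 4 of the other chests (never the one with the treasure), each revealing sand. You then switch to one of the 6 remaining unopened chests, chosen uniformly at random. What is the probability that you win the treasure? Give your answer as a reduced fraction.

5/33

Your original chest holds the treasure with probability 1/11, so the other 10 collectively hold it with probability 10/11.
The host can always find 4 empty chests to open, so the reveals don't change that 10/11; it is now spread over the 6 remaining unopened chests.
P(win by switching) = (10/11) · (1/6) = 5/33.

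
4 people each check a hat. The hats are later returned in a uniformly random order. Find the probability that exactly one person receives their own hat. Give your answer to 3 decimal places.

0.333

Choose which one is fixed: C(4,1) = 4 ways.
The remaining 3 must have no fixed point: D(3) = 2.
P = 4·2/24 = 1/3 ≈ 0.333.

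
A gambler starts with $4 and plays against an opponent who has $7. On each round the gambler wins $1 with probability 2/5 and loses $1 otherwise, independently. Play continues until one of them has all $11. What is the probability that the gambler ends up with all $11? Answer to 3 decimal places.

Let r = q/p = (3/5)/(2/5) = 3/2. The recurrence P(i) = p·P(i+1) + q·P(i−1) with P(0)=0, P(11)=1 gives P(i) = (1 − r^i)/(1 − r^11).
P(4) = (1 − (3/2)^4) / (1 − (3/2)^11) = 8320/175099 ≈ 0.048.

0.048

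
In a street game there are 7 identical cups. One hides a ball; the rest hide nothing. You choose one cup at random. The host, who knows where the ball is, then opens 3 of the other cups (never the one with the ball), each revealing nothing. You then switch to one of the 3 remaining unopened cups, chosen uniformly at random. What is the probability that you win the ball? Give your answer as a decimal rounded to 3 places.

Your original cup holds the ball with probability 1/7, so the other 6 collectively hold it with probability 6/7.
The host can always find 3 empty cups to open, so the reveals don't change that 6/7; it is now spread over the 3 remaining unopened cups.
P(win by switching) = (6/7) · (1/3) = 2/7 ≈ 0.286.

0.286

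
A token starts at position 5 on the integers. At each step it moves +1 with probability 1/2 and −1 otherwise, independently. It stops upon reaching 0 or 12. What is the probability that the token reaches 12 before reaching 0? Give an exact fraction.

With a fair step, P(i) = ½P(i−1) + ½P(i+1) with P(0)=0, P(12)=1 has the linear solution P(i) = i/12.
P(5) = 5/12.

5/12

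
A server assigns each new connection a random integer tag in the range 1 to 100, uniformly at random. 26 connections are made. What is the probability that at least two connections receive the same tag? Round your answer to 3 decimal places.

It's easier to compute the probability that all 26 are distinct.
P(all distinct) = 100/100 · 99/100 · ··· · 75/100 ≈ 0.028.
So the probability of at least one match is 1 − 0.028 = 0.972.

0.972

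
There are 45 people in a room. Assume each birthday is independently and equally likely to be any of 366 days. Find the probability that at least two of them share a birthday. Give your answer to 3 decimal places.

0.940

It's easier to compute the probability that all 45 are distinct.
P(all distinct) = 366/366 · 365/366 · ··· · 322/366 ≈ 0.060.
So the probability of at least one match is 1 − 0.060 = 0.940.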